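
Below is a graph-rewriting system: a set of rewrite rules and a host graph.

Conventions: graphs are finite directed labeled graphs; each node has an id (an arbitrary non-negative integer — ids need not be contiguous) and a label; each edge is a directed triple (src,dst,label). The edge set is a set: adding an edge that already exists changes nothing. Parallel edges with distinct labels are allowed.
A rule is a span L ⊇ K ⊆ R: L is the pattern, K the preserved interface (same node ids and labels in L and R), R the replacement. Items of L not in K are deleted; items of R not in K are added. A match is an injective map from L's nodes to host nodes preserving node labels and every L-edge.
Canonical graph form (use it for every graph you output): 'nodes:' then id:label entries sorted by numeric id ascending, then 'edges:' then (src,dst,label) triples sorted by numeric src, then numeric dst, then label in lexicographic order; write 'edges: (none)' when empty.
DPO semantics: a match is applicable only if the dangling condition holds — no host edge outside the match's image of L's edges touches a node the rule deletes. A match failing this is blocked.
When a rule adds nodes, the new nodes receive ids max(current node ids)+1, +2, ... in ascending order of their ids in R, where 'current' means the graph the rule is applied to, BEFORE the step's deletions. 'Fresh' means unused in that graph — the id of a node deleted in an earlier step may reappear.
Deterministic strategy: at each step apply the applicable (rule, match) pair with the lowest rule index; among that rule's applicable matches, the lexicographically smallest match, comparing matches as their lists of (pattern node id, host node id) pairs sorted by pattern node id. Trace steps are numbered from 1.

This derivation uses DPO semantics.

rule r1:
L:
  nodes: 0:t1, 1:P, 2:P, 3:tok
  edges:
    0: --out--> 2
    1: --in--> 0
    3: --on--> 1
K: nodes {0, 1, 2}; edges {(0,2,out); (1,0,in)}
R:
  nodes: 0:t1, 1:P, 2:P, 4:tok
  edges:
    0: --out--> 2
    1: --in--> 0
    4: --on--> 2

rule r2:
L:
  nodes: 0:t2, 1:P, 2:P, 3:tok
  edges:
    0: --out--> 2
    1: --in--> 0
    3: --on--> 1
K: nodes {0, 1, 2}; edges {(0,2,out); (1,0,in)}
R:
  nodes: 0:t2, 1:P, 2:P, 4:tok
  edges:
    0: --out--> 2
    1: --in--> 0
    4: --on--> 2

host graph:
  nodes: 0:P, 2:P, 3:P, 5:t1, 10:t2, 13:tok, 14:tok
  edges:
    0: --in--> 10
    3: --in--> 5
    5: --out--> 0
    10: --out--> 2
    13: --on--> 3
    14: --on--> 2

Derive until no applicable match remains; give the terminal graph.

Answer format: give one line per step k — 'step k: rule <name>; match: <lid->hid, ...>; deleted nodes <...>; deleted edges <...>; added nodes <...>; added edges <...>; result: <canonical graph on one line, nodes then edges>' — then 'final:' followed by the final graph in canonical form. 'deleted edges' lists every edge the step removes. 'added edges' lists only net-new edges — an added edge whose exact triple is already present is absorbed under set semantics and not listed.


step 1: rule r1; match: 0->5, 1->3, 2->0, 3->13; deleted nodes 13; deleted edges (13,3,on); added nodes 15; added edges (15,0,on); result: nodes: 0:P, 2:P, 3:P, 5:t1, 10:t2, 14:tok, 15:tok edges: (0,10,in); (3,5,in); (5,0,out); (10,2,out); (14,2,on); (15,0,on)
step 2: rule r2; match: 0->10, 1->0, 2->2, 3->15; deleted nodes 15; deleted edges (15,0,on); added nodes 16; added edges (16,2,on); result: nodes: 0:P, 2:P, 3:P, 5:t1, 10:t2, 14:tok, 16:tok edges: (0,10,in); (3,5,in); (5,0,out); (10,2,out); (14,2,on); (16,2,on)
final:
nodes: 0:P, 2:P, 3:P, 5:t1, 10:t2, 14:tok, 16:tok
edges: (0,10,in); (3,5,in); (5,0,out); (10,2,out); (14,2,on); (16,2,on)


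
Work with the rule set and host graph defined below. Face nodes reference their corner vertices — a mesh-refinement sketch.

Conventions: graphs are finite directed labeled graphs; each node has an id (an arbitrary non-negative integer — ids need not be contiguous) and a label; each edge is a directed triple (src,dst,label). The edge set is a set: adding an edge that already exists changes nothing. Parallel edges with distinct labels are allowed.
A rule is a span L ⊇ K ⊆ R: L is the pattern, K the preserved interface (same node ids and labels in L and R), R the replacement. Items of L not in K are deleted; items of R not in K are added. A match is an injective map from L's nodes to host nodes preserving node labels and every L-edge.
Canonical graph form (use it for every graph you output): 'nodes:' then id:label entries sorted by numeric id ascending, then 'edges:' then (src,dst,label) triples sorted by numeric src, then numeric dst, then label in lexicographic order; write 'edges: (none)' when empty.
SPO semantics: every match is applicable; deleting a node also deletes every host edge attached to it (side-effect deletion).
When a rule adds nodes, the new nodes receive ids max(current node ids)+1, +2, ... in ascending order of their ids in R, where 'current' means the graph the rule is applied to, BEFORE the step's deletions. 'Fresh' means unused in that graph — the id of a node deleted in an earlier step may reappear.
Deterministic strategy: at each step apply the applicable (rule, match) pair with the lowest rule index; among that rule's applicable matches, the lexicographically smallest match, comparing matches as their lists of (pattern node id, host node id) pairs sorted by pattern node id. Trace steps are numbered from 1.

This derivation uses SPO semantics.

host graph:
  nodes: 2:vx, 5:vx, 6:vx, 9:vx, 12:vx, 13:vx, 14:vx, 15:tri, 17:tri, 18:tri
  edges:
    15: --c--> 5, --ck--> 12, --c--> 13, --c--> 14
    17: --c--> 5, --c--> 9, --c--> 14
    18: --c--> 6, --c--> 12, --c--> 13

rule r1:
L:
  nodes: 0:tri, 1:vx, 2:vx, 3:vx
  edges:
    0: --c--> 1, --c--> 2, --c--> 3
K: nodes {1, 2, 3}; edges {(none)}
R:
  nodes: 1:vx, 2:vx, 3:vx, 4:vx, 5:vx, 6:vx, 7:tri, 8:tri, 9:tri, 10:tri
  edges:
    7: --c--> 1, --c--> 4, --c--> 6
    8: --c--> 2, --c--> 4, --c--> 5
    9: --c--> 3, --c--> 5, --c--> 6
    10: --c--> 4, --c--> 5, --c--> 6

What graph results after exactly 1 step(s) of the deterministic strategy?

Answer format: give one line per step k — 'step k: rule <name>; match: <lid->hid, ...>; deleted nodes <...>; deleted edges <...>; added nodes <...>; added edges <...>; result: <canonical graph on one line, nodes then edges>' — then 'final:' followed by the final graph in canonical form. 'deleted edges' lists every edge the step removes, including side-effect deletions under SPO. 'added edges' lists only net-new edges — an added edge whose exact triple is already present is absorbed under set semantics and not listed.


step 1: rule r1; match: 0->15, 1->5, 2->13, 3->14; deleted nodes 15; deleted edges (15,5,c); (15,12,ck); (15,13,c); (15,14,c); added nodes 19, 20, 21, 22, 23, 24, 25; added edges (22,5,c); (22,19,c); (22,21,c); (23,13,c); (23,19,c); (23,20,c); (24,14,c); (24,20,c); (24,21,c); (25,19,c); (25,20,c); (25,21,c); result: nodes: 2:vx, 5:vx, 6:vx, 9:vx, 12:vx, 13:vx, 14:vx, 17:tri, 18:tri, 19:vx, 20:vx, 21:vx, 22:tri, 23:tri, 24:tri, 25:tri edges: (17,5,c); (17,9,c); (17,14,c); (18,6,c); (18,12,c); (18,13,c); (22,5,c); (22,19,c); (22,21,c); (23,13,c); (23,19,c); (23,20,c); (24,14,c); (24,20,c); (24,21,c); (25,19,c); (25,20,c); (25,21,c)
final:
nodes: 2:vx, 5:vx, 6:vx, 9:vx, 12:vx, 13:vx, 14:vx, 17:tri, 18:tri, 19:vx, 20:vx, 21:vx, 22:tri, 23:tri, 24:tri, 25:tri
edges: (17,5,c); (17,9,c); (17,14,c); (18,6,c); (18,12,c); (18,13,c); (22,5,c); (22,19,c); (22,21,c); (23,13,c); (23,19,c); (23,20,c); (24,14,c); (24,20,c); (24,21,c); (25,19,c); (25,20,c); (25,21,c)


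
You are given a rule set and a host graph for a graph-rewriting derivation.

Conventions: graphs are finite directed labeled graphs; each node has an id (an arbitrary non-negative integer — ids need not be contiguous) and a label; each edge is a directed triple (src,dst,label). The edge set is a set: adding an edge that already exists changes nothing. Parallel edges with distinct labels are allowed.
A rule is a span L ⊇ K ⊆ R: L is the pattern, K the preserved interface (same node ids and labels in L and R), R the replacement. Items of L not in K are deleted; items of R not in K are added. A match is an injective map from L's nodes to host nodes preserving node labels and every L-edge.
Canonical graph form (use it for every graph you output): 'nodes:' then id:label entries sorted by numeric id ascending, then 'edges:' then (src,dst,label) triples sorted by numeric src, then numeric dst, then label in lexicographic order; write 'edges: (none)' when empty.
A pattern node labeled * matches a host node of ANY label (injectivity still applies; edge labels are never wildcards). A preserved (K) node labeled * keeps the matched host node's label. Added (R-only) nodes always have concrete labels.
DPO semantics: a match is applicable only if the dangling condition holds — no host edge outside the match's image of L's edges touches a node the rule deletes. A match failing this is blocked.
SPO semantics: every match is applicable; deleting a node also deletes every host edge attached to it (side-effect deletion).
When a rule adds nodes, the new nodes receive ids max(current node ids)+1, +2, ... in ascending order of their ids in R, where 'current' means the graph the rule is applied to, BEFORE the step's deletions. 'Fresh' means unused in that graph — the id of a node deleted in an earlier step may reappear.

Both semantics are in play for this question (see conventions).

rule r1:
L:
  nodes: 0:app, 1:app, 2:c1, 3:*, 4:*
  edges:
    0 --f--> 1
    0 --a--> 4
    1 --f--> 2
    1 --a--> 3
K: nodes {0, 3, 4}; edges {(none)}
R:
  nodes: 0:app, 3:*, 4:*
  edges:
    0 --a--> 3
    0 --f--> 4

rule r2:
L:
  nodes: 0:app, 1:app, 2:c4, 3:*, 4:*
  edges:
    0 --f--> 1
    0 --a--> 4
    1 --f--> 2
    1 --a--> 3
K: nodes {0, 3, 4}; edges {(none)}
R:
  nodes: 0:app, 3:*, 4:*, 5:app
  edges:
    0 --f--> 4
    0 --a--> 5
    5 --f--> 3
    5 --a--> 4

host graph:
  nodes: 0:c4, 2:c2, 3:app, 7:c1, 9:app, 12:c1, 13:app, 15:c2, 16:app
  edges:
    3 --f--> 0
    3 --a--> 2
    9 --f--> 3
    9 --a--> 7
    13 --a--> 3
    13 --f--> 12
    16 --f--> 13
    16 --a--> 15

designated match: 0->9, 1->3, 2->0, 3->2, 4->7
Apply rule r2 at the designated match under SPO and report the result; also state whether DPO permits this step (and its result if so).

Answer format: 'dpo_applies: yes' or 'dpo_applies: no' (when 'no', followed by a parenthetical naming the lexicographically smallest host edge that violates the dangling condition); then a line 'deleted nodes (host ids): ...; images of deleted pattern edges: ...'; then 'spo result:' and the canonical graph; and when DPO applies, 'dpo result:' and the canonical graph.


dpo_applies: no
(the rule deletes node 3, which keeps host edge (13,3,a) outside the match image — the dangling condition fails, DPO blocks; SPO proceeds and side-deletes such edges)
deleted nodes (host ids): 0, 3; images of deleted pattern edges: (3,0,f); (3,2,a); (9,3,f); (9,7,a)
spo result:
nodes: 2:c2, 7:c1, 9:app, 12:c1, 13:app, 15:c2, 16:app, 17:app
edges: (9,7,f); (9,17,a); (13,12,f); (16,13,f); (16,15,a); (17,2,f); (17,7,a)


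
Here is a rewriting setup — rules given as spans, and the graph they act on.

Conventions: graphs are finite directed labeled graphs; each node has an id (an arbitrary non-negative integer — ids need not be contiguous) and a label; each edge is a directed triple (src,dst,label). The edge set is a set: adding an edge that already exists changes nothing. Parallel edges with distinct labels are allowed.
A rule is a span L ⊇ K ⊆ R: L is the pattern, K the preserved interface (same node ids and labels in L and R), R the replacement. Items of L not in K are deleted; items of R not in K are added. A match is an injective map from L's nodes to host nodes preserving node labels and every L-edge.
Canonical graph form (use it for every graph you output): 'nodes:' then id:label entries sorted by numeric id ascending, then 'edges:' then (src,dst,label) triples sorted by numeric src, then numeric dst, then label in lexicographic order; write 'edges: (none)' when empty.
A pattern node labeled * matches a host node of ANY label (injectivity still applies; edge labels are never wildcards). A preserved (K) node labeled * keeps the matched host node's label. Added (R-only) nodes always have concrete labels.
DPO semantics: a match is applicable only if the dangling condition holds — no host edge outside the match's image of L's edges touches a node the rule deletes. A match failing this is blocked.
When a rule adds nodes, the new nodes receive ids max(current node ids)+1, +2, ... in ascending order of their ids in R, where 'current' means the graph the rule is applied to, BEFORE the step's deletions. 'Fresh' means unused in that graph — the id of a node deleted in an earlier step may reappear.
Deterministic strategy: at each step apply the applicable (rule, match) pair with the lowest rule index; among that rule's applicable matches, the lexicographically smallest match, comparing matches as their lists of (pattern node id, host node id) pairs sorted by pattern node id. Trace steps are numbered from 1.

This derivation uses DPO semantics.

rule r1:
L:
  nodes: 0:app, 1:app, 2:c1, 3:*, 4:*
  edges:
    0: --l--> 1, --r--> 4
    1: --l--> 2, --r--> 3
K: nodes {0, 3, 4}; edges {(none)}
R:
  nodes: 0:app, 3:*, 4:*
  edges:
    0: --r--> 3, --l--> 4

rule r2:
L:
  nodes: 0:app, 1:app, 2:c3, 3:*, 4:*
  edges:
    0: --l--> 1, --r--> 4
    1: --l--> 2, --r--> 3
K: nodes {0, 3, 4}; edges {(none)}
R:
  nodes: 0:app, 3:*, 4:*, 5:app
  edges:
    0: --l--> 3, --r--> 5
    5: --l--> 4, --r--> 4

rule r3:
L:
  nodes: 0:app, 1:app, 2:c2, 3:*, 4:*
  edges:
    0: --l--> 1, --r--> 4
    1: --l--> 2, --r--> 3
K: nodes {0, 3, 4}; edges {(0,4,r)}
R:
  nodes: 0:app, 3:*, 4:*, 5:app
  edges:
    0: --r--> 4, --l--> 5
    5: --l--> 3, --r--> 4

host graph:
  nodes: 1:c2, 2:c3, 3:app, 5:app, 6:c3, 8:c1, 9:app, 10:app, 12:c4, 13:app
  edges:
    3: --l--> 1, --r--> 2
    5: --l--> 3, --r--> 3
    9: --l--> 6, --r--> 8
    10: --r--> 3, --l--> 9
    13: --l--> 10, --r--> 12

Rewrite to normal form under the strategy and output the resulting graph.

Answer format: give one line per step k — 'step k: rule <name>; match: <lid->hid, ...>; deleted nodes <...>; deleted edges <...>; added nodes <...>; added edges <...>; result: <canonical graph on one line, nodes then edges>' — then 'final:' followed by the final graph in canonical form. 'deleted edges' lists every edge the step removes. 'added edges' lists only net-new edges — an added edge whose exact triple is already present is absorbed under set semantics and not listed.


step 1: rule r2; match: 0->10, 1->9, 2->6, 3->8, 4->3; deleted nodes 6, 9; deleted edges (9,6,l); (9,8,r); (10,3,r); (10,9,l); added nodes 14; added edges (10,8,l); (10,14,r); (14,3,l); (14,3,r); result: nodes: 1:c2, 2:c3, 3:app, 5:app, 8:c1, 10:app, 12:c4, 13:app, 14:app edges: (3,1,l); (3,2,r); (5,3,l); (5,3,r); (10,8,l); (10,14,r); (13,10,l); (13,12,r); (14,3,l); (14,3,r)
step 2: rule r1; match: 0->13, 1->10, 2->8, 3->14, 4->12; deleted nodes 8, 10; deleted edges (10,8,l); (10,14,r); (13,10,l); (13,12,r); added nodes (none); added edges (13,12,l); (13,14,r); result: nodes: 1:c2, 2:c3, 3:app, 5:app, 12:c4, 13:app, 14:app edges: (3,1,l); (3,2,r); (5,3,l); (5,3,r); (13,12,l); (13,14,r); (14,3,l); (14,3,r)
final:
nodes: 1:c2, 2:c3, 3:app, 5:app, 12:c4, 13:app, 14:app
edges: (3,1,l); (3,2,r); (5,3,l); (5,3,r); (13,12,l); (13,14,r); (14,3,l); (14,3,r)


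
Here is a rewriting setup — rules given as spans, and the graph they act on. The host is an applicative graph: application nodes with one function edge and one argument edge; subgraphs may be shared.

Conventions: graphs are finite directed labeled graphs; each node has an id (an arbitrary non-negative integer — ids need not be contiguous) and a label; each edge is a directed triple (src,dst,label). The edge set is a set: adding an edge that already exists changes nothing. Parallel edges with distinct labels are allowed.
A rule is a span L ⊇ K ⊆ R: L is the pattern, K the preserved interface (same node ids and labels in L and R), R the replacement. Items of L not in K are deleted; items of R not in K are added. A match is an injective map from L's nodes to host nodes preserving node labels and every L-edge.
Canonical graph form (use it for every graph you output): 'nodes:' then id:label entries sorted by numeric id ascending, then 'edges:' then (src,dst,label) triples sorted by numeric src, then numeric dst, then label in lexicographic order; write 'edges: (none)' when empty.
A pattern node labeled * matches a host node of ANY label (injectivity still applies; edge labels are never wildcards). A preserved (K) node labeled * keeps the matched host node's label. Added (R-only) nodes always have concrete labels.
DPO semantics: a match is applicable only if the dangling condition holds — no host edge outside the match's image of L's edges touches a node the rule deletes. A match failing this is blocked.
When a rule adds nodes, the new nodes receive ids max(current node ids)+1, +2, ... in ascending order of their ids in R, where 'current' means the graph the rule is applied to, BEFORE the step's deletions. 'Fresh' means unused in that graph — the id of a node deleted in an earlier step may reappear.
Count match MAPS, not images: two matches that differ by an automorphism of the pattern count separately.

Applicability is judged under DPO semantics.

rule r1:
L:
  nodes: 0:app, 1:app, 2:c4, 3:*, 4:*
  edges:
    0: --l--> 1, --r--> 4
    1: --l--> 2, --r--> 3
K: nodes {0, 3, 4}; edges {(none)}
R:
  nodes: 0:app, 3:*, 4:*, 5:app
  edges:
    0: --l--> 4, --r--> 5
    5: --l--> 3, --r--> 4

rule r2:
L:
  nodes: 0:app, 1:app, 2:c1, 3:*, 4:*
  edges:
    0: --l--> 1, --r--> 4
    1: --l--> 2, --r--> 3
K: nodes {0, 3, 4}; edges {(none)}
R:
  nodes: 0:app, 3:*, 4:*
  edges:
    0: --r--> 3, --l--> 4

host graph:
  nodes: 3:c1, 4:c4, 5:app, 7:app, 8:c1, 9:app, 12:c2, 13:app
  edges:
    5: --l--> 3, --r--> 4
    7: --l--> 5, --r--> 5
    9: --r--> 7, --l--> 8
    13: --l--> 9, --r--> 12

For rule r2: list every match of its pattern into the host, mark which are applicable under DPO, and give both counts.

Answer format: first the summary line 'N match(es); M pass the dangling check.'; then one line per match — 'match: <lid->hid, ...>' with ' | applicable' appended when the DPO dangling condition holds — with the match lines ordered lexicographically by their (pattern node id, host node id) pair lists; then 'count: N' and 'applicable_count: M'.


1 match(es); 1 pass the dangling check.
match: 0->13, 1->9, 2->8, 3->7, 4->12 | applicable
count: 1
applicable_count: 1


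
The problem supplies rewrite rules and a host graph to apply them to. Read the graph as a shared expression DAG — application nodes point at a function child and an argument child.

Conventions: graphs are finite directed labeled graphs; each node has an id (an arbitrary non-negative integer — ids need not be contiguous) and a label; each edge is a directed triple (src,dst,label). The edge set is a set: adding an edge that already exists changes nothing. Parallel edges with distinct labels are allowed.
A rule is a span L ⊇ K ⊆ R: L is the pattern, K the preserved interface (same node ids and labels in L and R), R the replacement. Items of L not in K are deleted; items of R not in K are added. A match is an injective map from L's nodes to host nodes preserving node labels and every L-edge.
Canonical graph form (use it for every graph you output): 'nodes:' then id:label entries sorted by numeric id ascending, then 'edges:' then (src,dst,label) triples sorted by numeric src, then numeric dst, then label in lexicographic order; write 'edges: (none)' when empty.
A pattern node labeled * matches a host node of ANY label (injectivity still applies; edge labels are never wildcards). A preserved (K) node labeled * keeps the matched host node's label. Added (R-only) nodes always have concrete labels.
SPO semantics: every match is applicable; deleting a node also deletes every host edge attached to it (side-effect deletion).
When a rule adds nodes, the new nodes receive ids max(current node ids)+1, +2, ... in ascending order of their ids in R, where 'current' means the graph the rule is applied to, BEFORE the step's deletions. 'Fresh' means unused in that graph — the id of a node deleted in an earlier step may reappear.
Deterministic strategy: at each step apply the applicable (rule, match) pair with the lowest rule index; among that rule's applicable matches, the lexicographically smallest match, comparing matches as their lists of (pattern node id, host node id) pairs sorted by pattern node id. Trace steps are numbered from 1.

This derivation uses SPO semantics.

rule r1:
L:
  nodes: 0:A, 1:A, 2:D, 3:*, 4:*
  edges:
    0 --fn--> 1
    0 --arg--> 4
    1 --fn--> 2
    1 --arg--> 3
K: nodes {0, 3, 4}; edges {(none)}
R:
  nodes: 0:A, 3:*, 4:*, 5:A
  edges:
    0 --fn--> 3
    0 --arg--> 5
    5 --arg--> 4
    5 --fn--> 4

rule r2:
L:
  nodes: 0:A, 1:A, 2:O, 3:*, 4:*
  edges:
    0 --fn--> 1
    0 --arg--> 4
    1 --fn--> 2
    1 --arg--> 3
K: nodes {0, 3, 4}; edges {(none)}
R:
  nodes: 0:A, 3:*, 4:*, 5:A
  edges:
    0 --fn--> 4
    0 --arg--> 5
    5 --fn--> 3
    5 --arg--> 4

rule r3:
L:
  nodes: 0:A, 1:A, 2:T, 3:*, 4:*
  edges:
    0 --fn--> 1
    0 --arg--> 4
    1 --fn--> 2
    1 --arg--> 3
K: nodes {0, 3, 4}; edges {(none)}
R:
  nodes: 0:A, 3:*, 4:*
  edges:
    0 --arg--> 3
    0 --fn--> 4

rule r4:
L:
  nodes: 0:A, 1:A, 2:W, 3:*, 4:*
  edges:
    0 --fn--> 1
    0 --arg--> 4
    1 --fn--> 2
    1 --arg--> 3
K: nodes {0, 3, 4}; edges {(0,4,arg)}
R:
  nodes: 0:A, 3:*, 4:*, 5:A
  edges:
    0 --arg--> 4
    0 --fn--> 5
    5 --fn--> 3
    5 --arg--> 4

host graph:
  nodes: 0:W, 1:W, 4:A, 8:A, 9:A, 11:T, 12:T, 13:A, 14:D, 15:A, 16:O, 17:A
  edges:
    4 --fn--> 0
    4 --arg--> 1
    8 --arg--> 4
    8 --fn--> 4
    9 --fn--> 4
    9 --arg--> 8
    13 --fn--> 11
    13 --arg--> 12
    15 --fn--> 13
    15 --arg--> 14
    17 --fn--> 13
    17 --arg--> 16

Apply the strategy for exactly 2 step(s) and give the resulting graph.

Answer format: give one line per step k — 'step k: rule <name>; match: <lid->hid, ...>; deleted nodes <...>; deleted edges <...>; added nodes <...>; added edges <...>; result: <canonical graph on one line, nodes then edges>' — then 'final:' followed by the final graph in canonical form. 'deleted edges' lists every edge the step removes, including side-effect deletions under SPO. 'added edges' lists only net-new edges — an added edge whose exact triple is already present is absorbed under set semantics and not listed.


step 1: rule r3; match: 0->15, 1->13, 2->11, 3->12, 4->14; deleted nodes 11, 13; deleted edges (13,11,fn); (13,12,arg); (15,13,fn); (15,14,arg); (17,13,fn); added nodes (none); added edges (15,12,arg); (15,14,fn); result: nodes: 0:W, 1:W, 4:A, 8:A, 9:A, 12:T, 14:D, 15:A, 16:O, 17:A edges: (4,0,fn); (4,1,arg); (8,4,arg); (8,4,fn); (9,4,fn); (9,8,arg); (15,12,arg); (15,14,fn); (17,16,arg)
step 2: rule r4; match: 0->9, 1->4, 2->0, 3->1, 4->8; deleted nodes 0, 4; deleted edges (4,0,fn); (4,1,arg); (8,4,arg); (8,4,fn); (9,4,fn); added nodes 18; added edges (9,18,fn); (18,1,fn); (18,8,arg); result: nodes: 1:W, 8:A, 9:A, 12:T, 14:D, 15:A, 16:O, 17:A, 18:A edges: (9,8,arg); (9,18,fn); (15,12,arg); (15,14,fn); (17,16,arg); (18,1,fn); (18,8,arg)
final:
nodes: 1:W, 8:A, 9:A, 12:T, 14:D, 15:A, 16:O, 17:A, 18:A
edges: (9,8,arg); (9,18,fn); (15,12,arg); (15,14,fn); (17,16,arg); (18,1,fn); (18,8,arg)


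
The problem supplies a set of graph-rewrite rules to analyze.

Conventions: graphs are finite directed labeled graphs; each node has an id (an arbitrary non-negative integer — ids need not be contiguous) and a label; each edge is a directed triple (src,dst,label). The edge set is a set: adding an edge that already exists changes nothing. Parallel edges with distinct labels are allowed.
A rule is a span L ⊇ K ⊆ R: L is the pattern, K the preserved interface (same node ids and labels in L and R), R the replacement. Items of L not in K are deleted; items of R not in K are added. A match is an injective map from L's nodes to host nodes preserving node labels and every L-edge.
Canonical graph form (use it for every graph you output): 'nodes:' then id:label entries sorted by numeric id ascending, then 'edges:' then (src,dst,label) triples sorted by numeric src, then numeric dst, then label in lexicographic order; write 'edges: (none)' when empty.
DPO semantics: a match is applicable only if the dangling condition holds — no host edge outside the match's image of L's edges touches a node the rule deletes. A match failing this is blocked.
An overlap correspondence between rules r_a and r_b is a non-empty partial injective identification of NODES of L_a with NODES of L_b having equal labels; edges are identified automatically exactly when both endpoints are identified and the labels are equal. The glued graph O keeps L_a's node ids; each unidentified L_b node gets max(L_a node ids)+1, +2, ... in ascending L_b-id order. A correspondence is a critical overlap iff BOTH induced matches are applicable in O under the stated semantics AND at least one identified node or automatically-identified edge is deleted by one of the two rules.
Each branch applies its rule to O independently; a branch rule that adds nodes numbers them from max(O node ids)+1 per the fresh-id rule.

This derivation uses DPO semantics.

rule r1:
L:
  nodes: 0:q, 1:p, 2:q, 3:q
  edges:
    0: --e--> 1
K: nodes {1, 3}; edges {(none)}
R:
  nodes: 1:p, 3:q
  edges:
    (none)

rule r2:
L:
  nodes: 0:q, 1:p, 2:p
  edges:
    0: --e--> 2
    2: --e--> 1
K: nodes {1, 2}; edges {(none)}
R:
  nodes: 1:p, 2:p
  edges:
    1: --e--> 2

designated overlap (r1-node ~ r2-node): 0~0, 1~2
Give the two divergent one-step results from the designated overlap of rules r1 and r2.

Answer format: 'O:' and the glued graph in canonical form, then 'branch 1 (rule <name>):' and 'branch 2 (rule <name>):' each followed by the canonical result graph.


O:
nodes: 0:q, 1:p, 2:q, 3:q, 4:p
edges: (0,1,e); (1,4,e)
branch 1 (rule r1):
nodes: 1:p, 3:q, 4:p
edges: (1,4,e)
branch 2 (rule r2):
nodes: 1:p, 2:q, 3:q, 4:p
edges: (4,1,e)


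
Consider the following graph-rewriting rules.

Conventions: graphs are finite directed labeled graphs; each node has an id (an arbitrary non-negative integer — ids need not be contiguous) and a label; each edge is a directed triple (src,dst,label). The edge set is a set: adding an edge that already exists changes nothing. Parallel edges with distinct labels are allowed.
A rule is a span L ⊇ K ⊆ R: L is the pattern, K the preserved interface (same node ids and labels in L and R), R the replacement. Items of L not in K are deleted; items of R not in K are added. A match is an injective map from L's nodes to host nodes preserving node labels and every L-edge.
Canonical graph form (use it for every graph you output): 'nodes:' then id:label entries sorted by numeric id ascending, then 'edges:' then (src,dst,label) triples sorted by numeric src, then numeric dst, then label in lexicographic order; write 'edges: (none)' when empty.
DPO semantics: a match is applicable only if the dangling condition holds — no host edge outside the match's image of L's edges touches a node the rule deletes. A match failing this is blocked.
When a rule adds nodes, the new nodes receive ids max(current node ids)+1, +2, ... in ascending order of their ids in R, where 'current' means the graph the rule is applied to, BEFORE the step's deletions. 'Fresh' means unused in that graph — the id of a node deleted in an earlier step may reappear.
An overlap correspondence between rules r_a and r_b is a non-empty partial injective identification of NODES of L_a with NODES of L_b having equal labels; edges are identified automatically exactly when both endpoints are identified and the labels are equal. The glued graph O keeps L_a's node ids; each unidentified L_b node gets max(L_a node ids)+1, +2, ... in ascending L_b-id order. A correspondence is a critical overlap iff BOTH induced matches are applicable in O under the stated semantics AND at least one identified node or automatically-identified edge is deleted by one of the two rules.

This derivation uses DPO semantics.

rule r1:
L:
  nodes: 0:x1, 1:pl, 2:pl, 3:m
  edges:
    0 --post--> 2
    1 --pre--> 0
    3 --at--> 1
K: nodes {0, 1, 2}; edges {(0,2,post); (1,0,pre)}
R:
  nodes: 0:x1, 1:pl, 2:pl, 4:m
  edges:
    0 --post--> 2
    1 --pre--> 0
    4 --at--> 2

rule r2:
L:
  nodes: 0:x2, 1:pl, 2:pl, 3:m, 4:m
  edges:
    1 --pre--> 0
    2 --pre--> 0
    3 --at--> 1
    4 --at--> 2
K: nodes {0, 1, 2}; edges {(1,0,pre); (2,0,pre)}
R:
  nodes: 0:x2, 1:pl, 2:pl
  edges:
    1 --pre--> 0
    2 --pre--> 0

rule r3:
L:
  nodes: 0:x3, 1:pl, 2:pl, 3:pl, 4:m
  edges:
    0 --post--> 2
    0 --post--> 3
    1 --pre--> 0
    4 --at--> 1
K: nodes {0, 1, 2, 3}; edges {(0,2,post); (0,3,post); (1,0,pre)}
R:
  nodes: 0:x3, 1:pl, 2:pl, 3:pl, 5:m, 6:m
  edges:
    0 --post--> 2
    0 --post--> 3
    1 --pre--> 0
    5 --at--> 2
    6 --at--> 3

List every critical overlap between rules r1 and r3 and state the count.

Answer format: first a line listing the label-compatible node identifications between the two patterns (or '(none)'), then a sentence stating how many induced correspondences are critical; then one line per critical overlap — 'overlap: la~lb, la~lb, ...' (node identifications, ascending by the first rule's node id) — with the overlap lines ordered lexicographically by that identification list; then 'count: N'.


label-compatible node identifications between L(r1) and L(r3): 1~1, 1~2, 1~3, 2~1, 2~2, 2~3, 3~4
3 of the induced correspondences are critical overlaps of r1 and r3.
overlap: 1~1, 2~2, 3~4
overlap: 1~1, 2~3, 3~4
overlap: 1~1, 3~4
count: 3


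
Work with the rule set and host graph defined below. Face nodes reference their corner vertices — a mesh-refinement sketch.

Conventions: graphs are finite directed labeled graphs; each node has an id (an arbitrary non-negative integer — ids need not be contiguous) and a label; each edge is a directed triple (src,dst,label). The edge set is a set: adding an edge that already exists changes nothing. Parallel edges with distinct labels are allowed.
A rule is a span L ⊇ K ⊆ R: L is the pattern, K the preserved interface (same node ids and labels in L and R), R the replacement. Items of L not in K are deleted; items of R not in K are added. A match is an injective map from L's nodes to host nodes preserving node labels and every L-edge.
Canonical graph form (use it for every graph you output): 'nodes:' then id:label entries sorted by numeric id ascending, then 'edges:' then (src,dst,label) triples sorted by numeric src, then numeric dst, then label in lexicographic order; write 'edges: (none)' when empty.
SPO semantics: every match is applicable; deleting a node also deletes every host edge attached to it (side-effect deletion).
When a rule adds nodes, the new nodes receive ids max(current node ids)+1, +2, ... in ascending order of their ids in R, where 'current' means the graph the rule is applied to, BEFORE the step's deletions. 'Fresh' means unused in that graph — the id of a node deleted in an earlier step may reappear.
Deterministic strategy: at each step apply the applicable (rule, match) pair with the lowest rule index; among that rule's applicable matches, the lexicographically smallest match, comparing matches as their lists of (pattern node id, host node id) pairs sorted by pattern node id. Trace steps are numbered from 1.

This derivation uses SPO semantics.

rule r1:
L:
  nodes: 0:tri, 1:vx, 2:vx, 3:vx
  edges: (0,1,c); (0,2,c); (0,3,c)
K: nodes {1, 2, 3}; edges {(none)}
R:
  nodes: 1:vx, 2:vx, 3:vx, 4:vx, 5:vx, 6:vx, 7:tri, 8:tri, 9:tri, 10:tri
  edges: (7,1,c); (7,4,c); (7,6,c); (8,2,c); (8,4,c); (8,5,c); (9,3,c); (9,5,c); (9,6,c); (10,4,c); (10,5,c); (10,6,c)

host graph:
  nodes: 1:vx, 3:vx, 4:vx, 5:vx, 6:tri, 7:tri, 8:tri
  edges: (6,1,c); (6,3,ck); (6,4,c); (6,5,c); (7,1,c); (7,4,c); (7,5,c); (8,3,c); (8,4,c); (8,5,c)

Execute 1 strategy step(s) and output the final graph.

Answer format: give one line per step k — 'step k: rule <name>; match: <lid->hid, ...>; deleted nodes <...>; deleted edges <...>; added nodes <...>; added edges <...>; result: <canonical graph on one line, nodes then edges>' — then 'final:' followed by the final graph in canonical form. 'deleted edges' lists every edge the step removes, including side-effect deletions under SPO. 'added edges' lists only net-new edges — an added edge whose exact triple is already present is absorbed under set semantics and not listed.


step 1: rule r1; match: 0->6, 1->1, 2->4, 3->5; deleted nodes 6; deleted edges (6,1,c); (6,3,ck); (6,4,c); (6,5,c); added nodes 9, 10, 11, 12, 13, 14, 15; added edges (12,1,c); (12,9,c); (12,11,c); (13,4,c); (13,9,c); (13,10,c); (14,5,c); (14,10,c); (14,11,c); (15,9,c); (15,10,c); (15,11,c); result: nodes: 1:vx, 3:vx, 4:vx, 5:vx, 7:tri, 8:tri, 9:vx, 10:vx, 11:vx, 12:tri, 13:tri, 14:tri, 15:tri edges: (7,1,c); (7,4,c); (7,5,c); (8,3,c); (8,4,c); (8,5,c); (12,1,c); (12,9,c); (12,11,c); (13,4,c); (13,9,c); (13,10,c); (14,5,c); (14,10,c); (14,11,c); (15,9,c); (15,10,c); (15,11,c)
final:
nodes: 1:vx, 3:vx, 4:vx, 5:vx, 7:tri, 8:tri, 9:vx, 10:vx, 11:vx, 12:tri, 13:tri, 14:tri, 15:tri
edges: (7,1,c); (7,4,c); (7,5,c); (8,3,c); (8,4,c); (8,5,c); (12,1,c); (12,9,c); (12,11,c); (13,4,c); (13,9,c); (13,10,c); (14,5,c); (14,10,c); (14,11,c); (15,9,c); (15,10,c); (15,11,c)


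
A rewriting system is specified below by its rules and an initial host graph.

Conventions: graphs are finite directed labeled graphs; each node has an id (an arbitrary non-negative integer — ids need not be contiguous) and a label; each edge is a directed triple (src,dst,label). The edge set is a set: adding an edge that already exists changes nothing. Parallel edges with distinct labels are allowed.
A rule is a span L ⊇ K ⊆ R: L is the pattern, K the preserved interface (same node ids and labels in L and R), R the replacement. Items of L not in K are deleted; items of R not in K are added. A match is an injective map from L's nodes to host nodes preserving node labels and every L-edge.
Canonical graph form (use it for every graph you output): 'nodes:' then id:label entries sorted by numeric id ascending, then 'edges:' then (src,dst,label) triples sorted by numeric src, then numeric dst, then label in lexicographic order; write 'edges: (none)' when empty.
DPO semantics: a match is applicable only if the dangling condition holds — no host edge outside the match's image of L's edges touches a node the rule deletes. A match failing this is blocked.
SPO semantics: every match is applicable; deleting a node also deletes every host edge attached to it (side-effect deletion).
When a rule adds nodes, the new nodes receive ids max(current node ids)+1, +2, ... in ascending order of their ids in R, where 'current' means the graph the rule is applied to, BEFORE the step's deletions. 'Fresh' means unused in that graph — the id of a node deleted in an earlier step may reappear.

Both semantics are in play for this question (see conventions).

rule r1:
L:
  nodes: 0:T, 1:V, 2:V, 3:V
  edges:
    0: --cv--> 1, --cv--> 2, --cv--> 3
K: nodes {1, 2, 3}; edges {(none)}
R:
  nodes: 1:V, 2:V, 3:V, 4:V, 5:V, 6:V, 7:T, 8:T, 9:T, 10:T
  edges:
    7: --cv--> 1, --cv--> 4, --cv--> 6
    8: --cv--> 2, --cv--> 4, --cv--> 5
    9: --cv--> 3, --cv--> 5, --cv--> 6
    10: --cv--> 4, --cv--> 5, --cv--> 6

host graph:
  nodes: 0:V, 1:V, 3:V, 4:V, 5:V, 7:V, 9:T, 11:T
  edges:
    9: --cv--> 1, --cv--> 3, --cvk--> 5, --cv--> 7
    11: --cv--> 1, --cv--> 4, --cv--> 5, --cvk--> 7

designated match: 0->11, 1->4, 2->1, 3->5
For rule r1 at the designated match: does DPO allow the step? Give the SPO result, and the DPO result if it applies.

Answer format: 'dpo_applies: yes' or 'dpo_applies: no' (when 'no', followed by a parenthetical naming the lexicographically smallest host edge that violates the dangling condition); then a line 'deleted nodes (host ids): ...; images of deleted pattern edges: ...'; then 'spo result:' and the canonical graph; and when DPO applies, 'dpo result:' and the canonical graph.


dpo_applies: no
(the rule deletes node 11, which keeps host edge (11,7,cvk) outside the match image — the dangling condition fails, DPO blocks; SPO proceeds and side-deletes such edges)
deleted nodes (host ids): 11; images of deleted pattern edges: (11,1,cv); (11,4,cv); (11,5,cv)
spo result:
nodes: 0:V, 1:V, 3:V, 4:V, 5:V, 7:V, 9:T, 12:V, 13:V, 14:V, 15:T, 16:T, 17:T, 18:T
edges: (9,1,cv); (9,3,cv); (9,5,cvk); (9,7,cv); (15,4,cv); (15,12,cv); (15,14,cv); (16,1,cv); (16,12,cv); (16,13,cv); (17,5,cv); (17,13,cv); (17,14,cv); (18,12,cv); (18,13,cv); (18,14,cv)


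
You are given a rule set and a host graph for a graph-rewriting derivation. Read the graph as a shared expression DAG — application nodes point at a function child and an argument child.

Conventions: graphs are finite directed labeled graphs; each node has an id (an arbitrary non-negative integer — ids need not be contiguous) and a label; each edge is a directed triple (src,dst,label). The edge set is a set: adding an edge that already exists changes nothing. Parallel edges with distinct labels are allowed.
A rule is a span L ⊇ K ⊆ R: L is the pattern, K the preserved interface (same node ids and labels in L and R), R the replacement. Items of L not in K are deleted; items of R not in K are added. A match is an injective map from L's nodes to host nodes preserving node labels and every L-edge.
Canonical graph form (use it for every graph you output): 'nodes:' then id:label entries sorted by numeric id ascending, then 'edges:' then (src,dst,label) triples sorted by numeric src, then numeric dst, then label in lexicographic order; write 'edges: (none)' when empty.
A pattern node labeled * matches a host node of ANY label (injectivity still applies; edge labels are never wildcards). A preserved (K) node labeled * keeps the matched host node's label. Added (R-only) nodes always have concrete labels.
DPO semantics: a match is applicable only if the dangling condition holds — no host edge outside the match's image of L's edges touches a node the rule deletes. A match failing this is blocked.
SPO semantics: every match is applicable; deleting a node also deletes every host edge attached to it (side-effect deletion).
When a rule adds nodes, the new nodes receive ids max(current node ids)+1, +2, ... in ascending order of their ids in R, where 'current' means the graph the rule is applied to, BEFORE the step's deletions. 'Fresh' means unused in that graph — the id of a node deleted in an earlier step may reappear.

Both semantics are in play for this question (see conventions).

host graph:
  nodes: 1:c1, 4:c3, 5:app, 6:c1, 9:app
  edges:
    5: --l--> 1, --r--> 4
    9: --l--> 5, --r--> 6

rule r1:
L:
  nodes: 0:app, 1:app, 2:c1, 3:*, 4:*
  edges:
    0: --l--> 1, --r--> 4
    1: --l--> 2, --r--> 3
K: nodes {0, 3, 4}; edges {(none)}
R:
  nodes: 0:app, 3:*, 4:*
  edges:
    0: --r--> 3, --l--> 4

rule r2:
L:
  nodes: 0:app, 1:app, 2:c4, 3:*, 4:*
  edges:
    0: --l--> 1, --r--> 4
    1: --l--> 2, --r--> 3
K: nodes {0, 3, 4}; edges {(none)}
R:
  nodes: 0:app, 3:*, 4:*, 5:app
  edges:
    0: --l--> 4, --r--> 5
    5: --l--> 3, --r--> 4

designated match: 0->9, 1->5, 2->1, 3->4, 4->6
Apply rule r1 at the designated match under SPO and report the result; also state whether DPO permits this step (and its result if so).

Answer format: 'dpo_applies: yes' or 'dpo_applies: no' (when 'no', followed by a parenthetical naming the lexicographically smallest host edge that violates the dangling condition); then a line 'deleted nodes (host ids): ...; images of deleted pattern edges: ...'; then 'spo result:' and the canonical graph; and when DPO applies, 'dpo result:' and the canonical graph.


dpo_applies: yes
deleted nodes (host ids): 1, 5; images of deleted pattern edges: (5,1,l); (5,4,r); (9,5,l); (9,6,r)
spo result:
nodes: 4:c3, 6:c1, 9:app
edges: (9,4,r); (9,6,l)
dpo result:
nodes: 4:c3, 6:c1, 9:app
edges: (9,4,r); (9,6,l)


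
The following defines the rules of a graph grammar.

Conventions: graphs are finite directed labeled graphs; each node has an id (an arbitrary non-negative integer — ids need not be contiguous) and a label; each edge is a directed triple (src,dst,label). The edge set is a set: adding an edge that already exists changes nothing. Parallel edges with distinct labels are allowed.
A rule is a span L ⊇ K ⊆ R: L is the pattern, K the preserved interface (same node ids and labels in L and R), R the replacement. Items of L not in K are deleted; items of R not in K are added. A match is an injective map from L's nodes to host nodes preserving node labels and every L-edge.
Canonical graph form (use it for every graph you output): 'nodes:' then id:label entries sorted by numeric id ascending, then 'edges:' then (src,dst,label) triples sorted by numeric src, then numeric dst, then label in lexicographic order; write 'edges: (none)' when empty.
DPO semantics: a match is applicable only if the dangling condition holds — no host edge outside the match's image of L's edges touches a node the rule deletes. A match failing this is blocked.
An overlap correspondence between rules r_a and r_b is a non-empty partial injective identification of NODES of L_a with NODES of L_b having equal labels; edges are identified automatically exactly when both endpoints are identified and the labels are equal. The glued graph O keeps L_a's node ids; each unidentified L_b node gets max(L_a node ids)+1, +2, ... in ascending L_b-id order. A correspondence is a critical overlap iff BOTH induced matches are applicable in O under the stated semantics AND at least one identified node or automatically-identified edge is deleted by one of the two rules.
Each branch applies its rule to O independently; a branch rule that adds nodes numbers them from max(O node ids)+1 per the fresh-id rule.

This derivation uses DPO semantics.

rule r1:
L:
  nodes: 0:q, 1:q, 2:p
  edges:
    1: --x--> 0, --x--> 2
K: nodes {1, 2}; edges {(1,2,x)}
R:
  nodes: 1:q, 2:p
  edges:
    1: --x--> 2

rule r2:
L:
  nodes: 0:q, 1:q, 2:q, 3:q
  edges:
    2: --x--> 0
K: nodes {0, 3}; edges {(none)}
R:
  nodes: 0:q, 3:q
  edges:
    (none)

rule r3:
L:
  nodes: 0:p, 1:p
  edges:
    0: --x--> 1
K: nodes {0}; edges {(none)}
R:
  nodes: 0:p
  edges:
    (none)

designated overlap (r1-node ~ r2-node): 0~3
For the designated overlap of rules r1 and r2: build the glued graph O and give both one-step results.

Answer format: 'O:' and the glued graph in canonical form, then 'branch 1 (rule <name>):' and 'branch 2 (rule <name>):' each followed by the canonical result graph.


O:
nodes: 0:q, 1:q, 2:p, 3:q, 4:q, 5:q
edges: (1,0,x); (1,2,x); (5,3,x)
branch 1 (rule r1):
nodes: 1:q, 2:p, 3:q, 4:q, 5:q
edges: (1,2,x); (5,3,x)
branch 2 (rule r2):
nodes: 0:q, 1:q, 2:p, 3:q
edges: (1,0,x); (1,2,x)
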